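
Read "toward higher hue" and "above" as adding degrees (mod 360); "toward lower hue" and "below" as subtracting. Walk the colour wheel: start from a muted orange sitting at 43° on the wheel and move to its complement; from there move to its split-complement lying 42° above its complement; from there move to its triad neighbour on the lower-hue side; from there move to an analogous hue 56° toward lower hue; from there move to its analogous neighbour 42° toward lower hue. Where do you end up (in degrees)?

227°

43 + 180 = 223°   (complement)
223 + 222 = 445 → 445 − 360 = 85°   (split-comp 42° ↑)
85 − 120 = -35 → -35 + 360 = 325°   (triadic ↓)
325 − 56 = 269°   (analog 56° ↓)
269 − 42 = 227°   (analog 42° ↓)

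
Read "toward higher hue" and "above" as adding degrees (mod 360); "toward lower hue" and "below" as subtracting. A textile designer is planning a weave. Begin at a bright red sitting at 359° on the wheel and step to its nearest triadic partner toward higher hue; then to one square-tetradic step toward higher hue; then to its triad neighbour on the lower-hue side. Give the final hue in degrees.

triadic ↑ +120°: 359 + 120 = 479 → 479 − 360 = 119°
square ↑ +90°: 119 + 90 = 209°
triadic ↓ −120°: 209 − 120 = 89°

89°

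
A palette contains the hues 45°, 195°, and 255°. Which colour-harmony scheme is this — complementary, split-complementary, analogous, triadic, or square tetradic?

Sort the hues: 45°, 195°, 255°.
Successive gaps around the wheel: 150°, 60°, 150°.
Two 150° gaps and one 60° gap — a base hue opposite a pair of accents 30° either side of its complement — is the split-complementary pattern.

split-complementary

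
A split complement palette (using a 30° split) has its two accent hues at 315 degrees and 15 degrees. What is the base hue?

The accents sit 30° either side of the complement, so the complement is their short-arc midpoint on the wheel.
Short-arc midpoint of 315° and 15°: 345°.
Base is 180° from the complement: 345 − 180 = 165°

165°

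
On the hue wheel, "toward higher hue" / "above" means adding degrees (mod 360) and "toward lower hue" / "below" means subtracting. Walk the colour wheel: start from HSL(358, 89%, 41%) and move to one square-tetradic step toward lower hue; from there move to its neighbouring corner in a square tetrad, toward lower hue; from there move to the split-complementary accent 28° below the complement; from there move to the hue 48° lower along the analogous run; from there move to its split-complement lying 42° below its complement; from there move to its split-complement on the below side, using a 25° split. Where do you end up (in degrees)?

215°

square ↓ −90°: 358 − 90 = 268°
square ↓ −90°: 268 − 90 = 178°
split-comp 28° ↓ +152°: 178 + 152 = 330°
analog 48° ↓ −48°: 330 − 48 = 282°
split-comp 42° ↓ +138°: 282 + 138 = 420 → 420 − 360 = 60°
split-comp 25° ↓ +155°: 60 + 155 = 215°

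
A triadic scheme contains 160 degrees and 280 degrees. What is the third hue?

40°

A triad spaces three hues 120° apart.
The full set is {40°, 160°, 280°}.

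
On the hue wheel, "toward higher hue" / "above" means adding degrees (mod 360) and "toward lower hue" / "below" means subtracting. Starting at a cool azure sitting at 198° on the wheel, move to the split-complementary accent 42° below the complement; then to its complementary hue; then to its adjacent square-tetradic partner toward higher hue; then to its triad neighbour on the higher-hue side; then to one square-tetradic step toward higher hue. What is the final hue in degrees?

96°

198 + 138 = 336°   (split-comp 42° ↓)
336 + 180 = 516 → 516 − 360 = 156°   (complement)
156 + 90 = 246°   (square ↑)
246 + 120 = 366 → 366 − 360 = 6°   (triadic ↑)
6 + 90 = 96°   (square ↑)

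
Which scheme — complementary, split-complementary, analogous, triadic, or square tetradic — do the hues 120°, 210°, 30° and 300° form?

square tetradic

Sort the hues: 30°, 120°, 210°, 300°.
Successive gaps around the wheel: 90°, 90°, 90°, 90°.
Four hues every 90° form a square tetradic scheme.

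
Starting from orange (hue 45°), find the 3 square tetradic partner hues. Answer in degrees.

A square tetradic scheme places four hues every 90°.
45 + 90 = 135°
45 + 180 = 225°
45 + 270 = 315°

135°, 225°, 315°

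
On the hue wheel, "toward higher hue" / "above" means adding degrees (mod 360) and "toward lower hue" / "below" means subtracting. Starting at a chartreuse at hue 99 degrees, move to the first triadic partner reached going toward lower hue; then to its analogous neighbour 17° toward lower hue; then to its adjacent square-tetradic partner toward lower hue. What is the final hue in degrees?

99 − 120 = -21 → -21 + 360 = 339°   (triadic ↓)
339 − 17 = 322°   (analog 17° ↓)
322 − 90 = 232°   (square ↓)

232°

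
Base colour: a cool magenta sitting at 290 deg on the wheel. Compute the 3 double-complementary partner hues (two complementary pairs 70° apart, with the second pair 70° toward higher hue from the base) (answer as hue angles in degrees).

0°, 110° and 180°

A rectangular tetradic uses two complementary pairs 70° apart: offsets 0°, 70°, 180°, 250°.
290 + 70 = 360 → 360 − 360 = 0°
290 + 180 = 470 → 470 − 360 = 110°
290 + 250 = 540 → 540 − 360 = 180°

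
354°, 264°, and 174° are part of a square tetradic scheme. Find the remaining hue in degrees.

A square tetradic scheme places four hues every 90°.
The full set through 174° is {84°, 174°, 264°, 354°}.
Given {174°, 264°, 354°}, the missing hue is 84°.

84°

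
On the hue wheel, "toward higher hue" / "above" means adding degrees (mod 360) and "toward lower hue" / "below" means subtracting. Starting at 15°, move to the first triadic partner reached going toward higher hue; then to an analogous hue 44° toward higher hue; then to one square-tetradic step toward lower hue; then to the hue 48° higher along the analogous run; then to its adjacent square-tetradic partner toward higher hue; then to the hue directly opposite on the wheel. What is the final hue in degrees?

+120° (triadic ↑): 15 + 120 = 135°
+44° (analog 44° ↑): 135 + 44 = 179°
−90° (square ↓): 179 − 90 = 89°
+48° (analog 48° ↑): 89 + 48 = 137°
+90° (square ↑): 137 + 90 = 227°
+180° (complement): 227 + 180 = 407 → 407 − 360 = 47°

47°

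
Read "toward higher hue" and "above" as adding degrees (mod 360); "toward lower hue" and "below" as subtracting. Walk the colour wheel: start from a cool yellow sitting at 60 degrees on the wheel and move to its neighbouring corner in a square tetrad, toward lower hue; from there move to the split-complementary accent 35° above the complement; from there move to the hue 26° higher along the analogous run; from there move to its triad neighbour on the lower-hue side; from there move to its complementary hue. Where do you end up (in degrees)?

271°

square ↓ −90°: 60 − 90 = -30 → -30 + 360 = 330°
split-comp 35° ↑ +215°: 330 + 215 = 545 → 545 − 360 = 185°
analog 26° ↑ +26°: 185 + 26 = 211°
triadic ↓ −120°: 211 − 120 = 91°
complement +180°: 91 + 180 = 271°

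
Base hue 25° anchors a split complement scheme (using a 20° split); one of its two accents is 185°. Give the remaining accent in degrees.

Split-complementary hues sit 20° either side of the complement.
Complement of the base 25°: 25 + 180 = 205°
The given accent 185° is 20° one side of 205°; the other accent sits 20° the other side: 205 + 20 = 225°

225°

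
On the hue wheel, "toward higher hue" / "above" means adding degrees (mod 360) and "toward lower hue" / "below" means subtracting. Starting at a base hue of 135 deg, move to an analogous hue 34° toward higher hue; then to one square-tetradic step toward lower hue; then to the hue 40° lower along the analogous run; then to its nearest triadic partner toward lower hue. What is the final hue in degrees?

+34° (analog 34° ↑): 135 + 34 = 169°
−90° (square ↓): 169 − 90 = 79°
−40° (analog 40° ↓): 79 − 40 = 39°
−120° (triadic ↓): 39 − 120 = -81 → -81 + 360 = 279°

279°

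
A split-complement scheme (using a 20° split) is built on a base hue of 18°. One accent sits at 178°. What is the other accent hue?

218°

Split-complementary hues sit 20° either side of the complement.
Complement of the base 18°: 18 + 180 = 198°
The given accent 178° is 20° one side of 198°; the other accent sits 20° the other side: 198 + 20 = 218°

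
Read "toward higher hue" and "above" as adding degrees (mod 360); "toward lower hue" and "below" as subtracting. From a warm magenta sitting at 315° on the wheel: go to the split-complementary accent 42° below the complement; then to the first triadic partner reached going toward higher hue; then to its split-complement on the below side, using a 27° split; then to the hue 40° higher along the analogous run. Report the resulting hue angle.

+138° (split-comp 42° ↓): 315 + 138 = 453 → 453 − 360 = 93°
+120° (triadic ↑): 93 + 120 = 213°
+153° (split-comp 27° ↓): 213 + 153 = 366 → 366 − 360 = 6°
+40° (analog 40° ↑): 6 + 40 = 46°

46°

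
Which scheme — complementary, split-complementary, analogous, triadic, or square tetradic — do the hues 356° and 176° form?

Sort the hues: 176°, 356°.
Successive gaps around the wheel: 180°, 180°.
Two hues 180° apart are complementary.

complementary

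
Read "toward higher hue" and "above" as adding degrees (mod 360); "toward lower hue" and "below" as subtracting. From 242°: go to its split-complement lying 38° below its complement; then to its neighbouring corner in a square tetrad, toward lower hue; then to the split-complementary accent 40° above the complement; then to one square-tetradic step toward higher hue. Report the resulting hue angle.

244°

242 + 142 = 384 → 384 − 360 = 24°   (split-comp 38° ↓)
24 − 90 = -66 → -66 + 360 = 294°   (square ↓)
294 + 220 = 514 → 514 − 360 = 154°   (split-comp 40° ↑)
154 + 90 = 244°   (square ↑)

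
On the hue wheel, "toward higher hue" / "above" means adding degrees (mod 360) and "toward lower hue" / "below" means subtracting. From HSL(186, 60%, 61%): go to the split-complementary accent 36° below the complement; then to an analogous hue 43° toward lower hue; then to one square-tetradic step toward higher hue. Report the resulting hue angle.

+144° (split-comp 36° ↓): 186 + 144 = 330°
−43° (analog 43° ↓): 330 − 43 = 287°
+90° (square ↑): 287 + 90 = 377 → 377 − 360 = 17°

17°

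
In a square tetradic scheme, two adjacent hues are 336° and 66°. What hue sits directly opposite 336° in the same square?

A square tetradic scheme places four hues 90° apart; opposite corners are 180° apart.
336 + 180 = 516 → 516 − 360 = 156°

156°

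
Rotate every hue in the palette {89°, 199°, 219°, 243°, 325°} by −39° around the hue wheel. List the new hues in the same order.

89 − 39 = 50°
199 − 39 = 160°
219 − 39 = 180°
243 − 39 = 204°
325 − 39 = 286°

50°, 160°, 180°, 204°, 286°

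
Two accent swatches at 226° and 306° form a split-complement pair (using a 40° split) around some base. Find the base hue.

The accents sit 40° either side of the complement, so the complement is their short-arc midpoint on the wheel.
Short-arc midpoint of 226° and 306°: 266°.
Base is 180° from the complement: 266 − 180 = 86°

86°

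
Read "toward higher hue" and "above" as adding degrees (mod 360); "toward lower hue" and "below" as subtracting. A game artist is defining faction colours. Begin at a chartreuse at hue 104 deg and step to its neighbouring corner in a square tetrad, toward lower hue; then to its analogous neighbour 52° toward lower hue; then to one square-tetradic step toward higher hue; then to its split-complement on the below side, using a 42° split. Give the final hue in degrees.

190°

104 − 90 = 14°   (square ↓)
14 − 52 = -38 → -38 + 360 = 322°   (analog 52° ↓)
322 + 90 = 412 → 412 − 360 = 52°   (square ↑)
52 + 138 = 190°   (split-comp 42° ↓)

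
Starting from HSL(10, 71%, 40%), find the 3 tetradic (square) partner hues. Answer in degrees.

100°, 190° and 280°

A square tetradic scheme places four hues every 90°.
10 + 90 = 100°
10 + 180 = 190°
10 + 270 = 280°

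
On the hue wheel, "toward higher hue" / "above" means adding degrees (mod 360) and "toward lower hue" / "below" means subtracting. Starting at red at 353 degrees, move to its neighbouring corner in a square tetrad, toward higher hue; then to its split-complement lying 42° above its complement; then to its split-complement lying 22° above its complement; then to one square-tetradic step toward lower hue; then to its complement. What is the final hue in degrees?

353 + 90 = 443 → 443 − 360 = 83°   (square ↑)
83 + 222 = 305°   (split-comp 42° ↑)
305 + 202 = 507 → 507 − 360 = 147°   (split-comp 22° ↑)
147 − 90 = 57°   (square ↓)
57 + 180 = 237°   (complement)

237°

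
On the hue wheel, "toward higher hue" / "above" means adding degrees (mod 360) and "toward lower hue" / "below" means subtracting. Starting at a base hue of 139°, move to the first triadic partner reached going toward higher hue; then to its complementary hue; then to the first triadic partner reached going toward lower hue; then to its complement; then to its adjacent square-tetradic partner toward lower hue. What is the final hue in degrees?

139 + 120 = 259°   (triadic ↑)
259 + 180 = 439 → 439 − 360 = 79°   (complement)
79 − 120 = -41 → -41 + 360 = 319°   (triadic ↓)
319 + 180 = 499 → 499 − 360 = 139°   (complement)
139 − 90 = 49°   (square ↓)

49°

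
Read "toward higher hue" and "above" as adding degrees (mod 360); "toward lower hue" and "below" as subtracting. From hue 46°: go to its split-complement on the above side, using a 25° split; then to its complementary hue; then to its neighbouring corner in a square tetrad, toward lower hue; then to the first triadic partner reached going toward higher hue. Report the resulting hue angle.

split-comp 25° ↑ +205°: 46 + 205 = 251°
complement +180°: 251 + 180 = 431 → 431 − 360 = 71°
square ↓ −90°: 71 − 90 = -19 → -19 + 360 = 341°
triadic ↑ +120°: 341 + 120 = 461 → 461 − 360 = 101°

101°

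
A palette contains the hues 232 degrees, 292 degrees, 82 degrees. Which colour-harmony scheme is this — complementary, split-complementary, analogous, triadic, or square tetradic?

split-complementary

Sort the hues: 82°, 232°, 292°.
Successive gaps around the wheel: 150°, 60°, 150°.
Two 150° gaps and one 60° gap — a base hue opposite a pair of accents 30° either side of its complement — is the split-complementary pattern.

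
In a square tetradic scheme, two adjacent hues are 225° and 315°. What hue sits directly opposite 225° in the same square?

A square tetradic scheme places four hues 90° apart; opposite corners are 180° apart.
225 + 180 = 405 → 405 − 360 = 45°

45°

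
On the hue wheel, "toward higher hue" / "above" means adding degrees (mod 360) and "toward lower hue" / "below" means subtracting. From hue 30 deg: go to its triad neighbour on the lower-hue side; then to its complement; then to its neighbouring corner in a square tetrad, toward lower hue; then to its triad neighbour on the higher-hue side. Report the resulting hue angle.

triadic ↓ −120°: 30 − 120 = -90 → -90 + 360 = 270°
complement +180°: 270 + 180 = 450 → 450 − 360 = 90°
square ↓ −90°: 90 − 90 = 0°
triadic ↑ +120°: 0 + 120 = 120°

120°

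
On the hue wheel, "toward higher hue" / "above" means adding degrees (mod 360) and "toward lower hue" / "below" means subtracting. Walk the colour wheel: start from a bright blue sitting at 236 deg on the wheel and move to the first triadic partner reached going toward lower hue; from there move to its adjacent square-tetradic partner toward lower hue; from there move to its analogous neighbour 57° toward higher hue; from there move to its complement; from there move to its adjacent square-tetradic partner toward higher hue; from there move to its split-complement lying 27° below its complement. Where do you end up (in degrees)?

−120° (triadic ↓): 236 − 120 = 116°
−90° (square ↓): 116 − 90 = 26°
+57° (analog 57° ↑): 26 + 57 = 83°
+180° (complement): 83 + 180 = 263°
+90° (square ↑): 263 + 90 = 353°
+153° (split-comp 27° ↓): 353 + 153 = 506 → 506 − 360 = 146°

146°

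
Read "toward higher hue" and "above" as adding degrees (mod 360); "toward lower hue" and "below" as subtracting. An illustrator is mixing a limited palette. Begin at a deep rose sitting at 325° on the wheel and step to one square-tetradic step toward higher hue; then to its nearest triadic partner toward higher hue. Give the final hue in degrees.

square ↑ +90°: 325 + 90 = 415 → 415 − 360 = 55°
triadic ↑ +120°: 55 + 120 = 175°

175°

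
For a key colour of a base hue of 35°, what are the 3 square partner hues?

A square tetradic scheme places four hues every 90°.
35 + 90 = 125°
35 + 180 = 215°
35 + 270 = 305°

125°, 215°, and 305°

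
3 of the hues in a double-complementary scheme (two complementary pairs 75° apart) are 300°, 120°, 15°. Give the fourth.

195°

A rectangular tetradic uses two complementary pairs 75° apart: offsets 0°, 75°, 180°, 255°.
Among {15°, 120°, 300°}, 120° and 300° are a 180° pair.
The remaining hue 15° needs its own complement: 15 + 180 = 195°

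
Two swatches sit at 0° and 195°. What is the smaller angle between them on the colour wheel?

|0 − 195| = 195.
The shorter arc is 360 − 195 = 165°.

165°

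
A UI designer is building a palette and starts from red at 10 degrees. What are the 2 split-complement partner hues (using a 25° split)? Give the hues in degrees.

165° and 215°

Split-complementary hues sit 25° either side of the complement.
Complement of 10 degrees: 10 + 180 = 190°
190 − 25 = 165°
190 + 25 = 215°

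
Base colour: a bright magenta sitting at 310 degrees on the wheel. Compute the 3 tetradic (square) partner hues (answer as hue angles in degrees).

A square tetradic scheme places four hues every 90°.
310 + 90 = 400 → 400 − 360 = 40°
310 + 180 = 490 → 490 − 360 = 130°
310 + 270 = 580 → 580 − 360 = 220°

40°, 130°, 220°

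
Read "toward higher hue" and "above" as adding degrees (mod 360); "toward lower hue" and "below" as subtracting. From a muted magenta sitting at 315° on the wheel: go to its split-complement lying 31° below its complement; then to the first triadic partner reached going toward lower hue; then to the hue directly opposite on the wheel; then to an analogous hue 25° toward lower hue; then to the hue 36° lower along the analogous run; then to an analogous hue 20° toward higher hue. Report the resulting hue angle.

split-comp 31° ↓ +149°: 315 + 149 = 464 → 464 − 360 = 104°
triadic ↓ −120°: 104 − 120 = -16 → -16 + 360 = 344°
complement +180°: 344 + 180 = 524 → 524 − 360 = 164°
analog 25° ↓ −25°: 164 − 25 = 139°
analog 36° ↓ −36°: 139 − 36 = 103°
analog 20° ↑ +20°: 103 + 20 = 123°

123°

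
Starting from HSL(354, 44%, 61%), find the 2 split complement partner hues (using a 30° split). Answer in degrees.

144° and 204°

Split-complementary hues sit 30° either side of the complement.
Complement of 354 deg: 354 + 180 = 534 → 534 − 360 = 174°
174 − 30 = 144°
174 + 30 = 204°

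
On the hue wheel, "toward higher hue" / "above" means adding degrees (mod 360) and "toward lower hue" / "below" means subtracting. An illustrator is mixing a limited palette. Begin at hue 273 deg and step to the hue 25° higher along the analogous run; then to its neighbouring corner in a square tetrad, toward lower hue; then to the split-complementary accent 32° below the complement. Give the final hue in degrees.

356°

analog 25° ↑ +25°: 273 + 25 = 298°
square ↓ −90°: 298 − 90 = 208°
split-comp 32° ↓ +148°: 208 + 148 = 356°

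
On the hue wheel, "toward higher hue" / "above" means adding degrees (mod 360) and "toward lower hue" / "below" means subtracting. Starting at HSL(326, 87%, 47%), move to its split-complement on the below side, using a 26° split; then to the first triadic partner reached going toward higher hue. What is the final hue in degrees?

326 + 154 = 480 → 480 − 360 = 120°   (split-comp 26° ↓)
120 + 120 = 240°   (triadic ↑)

240°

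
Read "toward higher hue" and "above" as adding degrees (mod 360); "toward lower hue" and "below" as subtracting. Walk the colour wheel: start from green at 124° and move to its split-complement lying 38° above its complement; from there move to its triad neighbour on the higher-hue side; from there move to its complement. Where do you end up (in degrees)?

282°

+218° (split-comp 38° ↑): 124 + 218 = 342°
+120° (triadic ↑): 342 + 120 = 462 → 462 − 360 = 102°
+180° (complement): 102 + 180 = 282°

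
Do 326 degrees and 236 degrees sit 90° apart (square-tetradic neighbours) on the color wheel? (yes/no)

yes

Angular distance: |326 − 236| = 90 = 90°.
90° apart (square-tetradic neighbours) requires 90°.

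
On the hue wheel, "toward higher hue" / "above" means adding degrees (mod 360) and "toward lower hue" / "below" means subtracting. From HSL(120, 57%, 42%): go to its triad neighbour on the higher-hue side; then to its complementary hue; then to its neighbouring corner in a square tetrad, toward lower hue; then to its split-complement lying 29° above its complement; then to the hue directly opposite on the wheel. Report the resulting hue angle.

359°

120 + 120 = 240°   (triadic ↑)
240 + 180 = 420 → 420 − 360 = 60°   (complement)
60 − 90 = -30 → -30 + 360 = 330°   (square ↓)
330 + 209 = 539 → 539 − 360 = 179°   (split-comp 29° ↑)
179 + 180 = 359°   (complement)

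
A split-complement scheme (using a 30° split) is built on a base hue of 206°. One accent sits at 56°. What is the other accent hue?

356°

Split-complementary hues sit 30° either side of the complement.
Complement of the base 206°: 206 + 180 = 386 → 386 − 360 = 26°
The given accent 56° is 30° one side of 26°; the other accent sits 30° the other side: 26 − 30 = -4 → -4 + 360 = 356°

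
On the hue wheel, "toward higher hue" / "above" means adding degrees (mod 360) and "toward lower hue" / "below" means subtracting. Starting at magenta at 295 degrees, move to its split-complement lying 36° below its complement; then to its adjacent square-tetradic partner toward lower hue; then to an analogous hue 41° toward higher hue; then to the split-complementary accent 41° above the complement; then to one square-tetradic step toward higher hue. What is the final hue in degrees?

split-comp 36° ↓ +144°: 295 + 144 = 439 → 439 − 360 = 79°
square ↓ −90°: 79 − 90 = -11 → -11 + 360 = 349°
analog 41° ↑ +41°: 349 + 41 = 390 → 390 − 360 = 30°
split-comp 41° ↑ +221°: 30 + 221 = 251°
square ↑ +90°: 251 + 90 = 341°

341°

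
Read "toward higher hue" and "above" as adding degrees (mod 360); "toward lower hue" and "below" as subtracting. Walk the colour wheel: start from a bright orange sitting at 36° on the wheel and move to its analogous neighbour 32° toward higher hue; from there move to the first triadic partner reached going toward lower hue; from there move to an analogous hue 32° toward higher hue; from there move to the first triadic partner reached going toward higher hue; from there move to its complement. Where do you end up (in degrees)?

280°

+32° (analog 32° ↑): 36 + 32 = 68°
−120° (triadic ↓): 68 − 120 = -52 → -52 + 360 = 308°
+32° (analog 32° ↑): 308 + 32 = 340°
+120° (triadic ↑): 340 + 120 = 460 → 460 − 360 = 100°
+180° (complement): 100 + 180 = 280°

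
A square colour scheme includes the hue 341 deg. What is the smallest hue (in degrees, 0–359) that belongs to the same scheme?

71°

A square tetradic scheme places four hues every 90°.
The full set through 341° is {71°, 161°, 251°, 341°}.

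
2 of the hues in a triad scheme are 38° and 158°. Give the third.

278°

A triad places three hues 120° apart.
The full set through 38° is {38°, 158°, 278°}.
Given {38°, 158°}, the missing hue is 278°.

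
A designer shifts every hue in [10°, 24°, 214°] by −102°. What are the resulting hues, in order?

10 − 102 = -92 → -92 + 360 = 268°
24 − 102 = -78 → -78 + 360 = 282°
214 − 102 = 112°

268°, 282°, 112°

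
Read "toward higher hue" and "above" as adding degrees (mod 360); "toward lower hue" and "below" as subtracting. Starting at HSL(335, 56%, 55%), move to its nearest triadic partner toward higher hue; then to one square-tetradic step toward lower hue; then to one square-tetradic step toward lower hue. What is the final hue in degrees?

335 + 120 = 455 → 455 − 360 = 95°   (triadic ↑)
95 − 90 = 5°   (square ↓)
5 − 90 = -85 → -85 + 360 = 275°   (square ↓)

275°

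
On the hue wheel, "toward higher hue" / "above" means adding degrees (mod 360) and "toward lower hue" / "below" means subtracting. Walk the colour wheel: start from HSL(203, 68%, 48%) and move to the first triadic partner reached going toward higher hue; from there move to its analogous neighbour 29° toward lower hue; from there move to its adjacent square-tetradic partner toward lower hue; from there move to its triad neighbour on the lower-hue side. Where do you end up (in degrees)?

203 + 120 = 323°   (triadic ↑)
323 − 29 = 294°   (analog 29° ↓)
294 − 90 = 204°   (square ↓)
204 − 120 = 84°   (triadic ↓)

84°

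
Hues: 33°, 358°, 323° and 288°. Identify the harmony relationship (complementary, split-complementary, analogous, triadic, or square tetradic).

Sort the hues: 33°, 288°, 323°, 358°.
Successive gaps around the wheel: 255°, 35°, 35°, 35°.
A run of hues at equal small steps (35°) with one large closing gap is an analogous group.

analogous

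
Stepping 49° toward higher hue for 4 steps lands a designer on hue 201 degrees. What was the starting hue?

4 steps of 49° (toward higher hue) give a net shift of +196°.
Start = end − shift: 201 − 196 = 5°

5°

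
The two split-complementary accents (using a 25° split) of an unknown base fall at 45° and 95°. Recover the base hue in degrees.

The accents sit 25° either side of the complement, so the complement is their short-arc midpoint on the wheel.
Short-arc midpoint of 45° and 95°: 70°.
Base is 180° from the complement: 70 − 180 = -110 → -110 + 360 = 250°

250°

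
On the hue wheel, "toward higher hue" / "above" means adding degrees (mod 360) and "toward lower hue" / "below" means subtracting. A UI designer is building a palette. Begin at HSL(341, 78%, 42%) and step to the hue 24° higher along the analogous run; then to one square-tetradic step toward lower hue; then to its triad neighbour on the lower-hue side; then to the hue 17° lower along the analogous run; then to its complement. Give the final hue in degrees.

341 + 24 = 365 → 365 − 360 = 5°   (analog 24° ↑)
5 − 90 = -85 → -85 + 360 = 275°   (square ↓)
275 − 120 = 155°   (triadic ↓)
155 − 17 = 138°   (analog 17° ↓)
138 + 180 = 318°   (complement)

318°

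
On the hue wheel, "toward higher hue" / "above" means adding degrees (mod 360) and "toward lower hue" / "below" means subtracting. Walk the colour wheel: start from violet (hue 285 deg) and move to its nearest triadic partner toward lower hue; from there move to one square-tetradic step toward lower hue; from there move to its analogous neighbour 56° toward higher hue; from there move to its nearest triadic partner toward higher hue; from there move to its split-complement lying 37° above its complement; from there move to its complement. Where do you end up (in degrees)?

288°

−120° (triadic ↓): 285 − 120 = 165°
−90° (square ↓): 165 − 90 = 75°
+56° (analog 56° ↑): 75 + 56 = 131°
+120° (triadic ↑): 131 + 120 = 251°
+217° (split-comp 37° ↑): 251 + 217 = 468 → 468 − 360 = 108°
+180° (complement): 108 + 180 = 288°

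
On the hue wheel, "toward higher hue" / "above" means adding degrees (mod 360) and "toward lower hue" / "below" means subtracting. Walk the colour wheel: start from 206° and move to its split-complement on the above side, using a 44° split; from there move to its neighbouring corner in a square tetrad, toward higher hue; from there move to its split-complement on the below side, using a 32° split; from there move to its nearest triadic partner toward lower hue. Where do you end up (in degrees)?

188°

split-comp 44° ↑ +224°: 206 + 224 = 430 → 430 − 360 = 70°
square ↑ +90°: 70 + 90 = 160°
split-comp 32° ↓ +148°: 160 + 148 = 308°
triadic ↓ −120°: 308 − 120 = 188°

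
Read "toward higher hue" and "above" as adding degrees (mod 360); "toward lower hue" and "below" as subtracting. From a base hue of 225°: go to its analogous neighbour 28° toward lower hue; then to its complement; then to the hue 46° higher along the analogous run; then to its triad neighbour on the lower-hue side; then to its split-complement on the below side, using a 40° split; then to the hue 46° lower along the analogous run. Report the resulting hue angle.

analog 28° ↓ −28°: 225 − 28 = 197°
complement +180°: 197 + 180 = 377 → 377 − 360 = 17°
analog 46° ↑ +46°: 17 + 46 = 63°
triadic ↓ −120°: 63 − 120 = -57 → -57 + 360 = 303°
split-comp 40° ↓ +140°: 303 + 140 = 443 → 443 − 360 = 83°
analog 46° ↓ −46°: 83 − 46 = 37°

37°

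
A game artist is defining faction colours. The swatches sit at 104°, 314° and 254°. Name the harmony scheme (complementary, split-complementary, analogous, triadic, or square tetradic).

split-complementary

Sort the hues: 104°, 254°, 314°.
Successive gaps around the wheel: 150°, 60°, 150°.
Two 150° gaps and one 60° gap — a base hue opposite a pair of accents 30° either side of its complement — is the split-complementary pattern.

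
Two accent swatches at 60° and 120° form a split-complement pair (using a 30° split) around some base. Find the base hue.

270°

The accents sit 30° either side of the complement, so the complement is their short-arc midpoint on the wheel.
Short-arc midpoint of 60° and 120°: 90°.
Base is 180° from the complement: 90 − 180 = -90 → -90 + 360 = 270°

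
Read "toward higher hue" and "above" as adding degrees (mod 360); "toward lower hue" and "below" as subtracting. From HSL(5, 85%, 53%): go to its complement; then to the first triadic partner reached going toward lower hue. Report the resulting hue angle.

65°

+180° (complement): 5 + 180 = 185°
−120° (triadic ↓): 185 − 120 = 65°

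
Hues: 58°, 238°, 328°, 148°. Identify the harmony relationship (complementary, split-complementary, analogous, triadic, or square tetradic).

Sort the hues: 58°, 148°, 238°, 328°.
Successive gaps around the wheel: 90°, 90°, 90°, 90°.
Four hues every 90° form a square tetradic scheme.

square tetradic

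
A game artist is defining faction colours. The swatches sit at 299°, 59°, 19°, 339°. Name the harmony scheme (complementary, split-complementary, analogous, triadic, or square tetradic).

Sort the hues: 19°, 59°, 299°, 339°.
Successive gaps around the wheel: 40°, 240°, 40°, 40°.
A run of hues at equal small steps (40°) with one large closing gap is an analogous group.

analogous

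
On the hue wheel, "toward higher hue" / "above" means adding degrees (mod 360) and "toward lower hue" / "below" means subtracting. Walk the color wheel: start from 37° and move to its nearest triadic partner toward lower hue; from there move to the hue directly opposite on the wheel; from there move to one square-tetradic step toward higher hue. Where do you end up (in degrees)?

187°

−120° (triadic ↓): 37 − 120 = -83 → -83 + 360 = 277°
+180° (complement): 277 + 180 = 457 → 457 − 360 = 97°
+90° (square ↑): 97 + 90 = 187°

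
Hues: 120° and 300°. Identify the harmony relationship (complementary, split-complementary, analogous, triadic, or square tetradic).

Sort the hues: 120°, 300°.
Successive gaps around the wheel: 180°, 180°.
Two hues 180° apart are complementary.

complementary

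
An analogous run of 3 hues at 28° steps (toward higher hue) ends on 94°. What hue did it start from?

2 steps of 28° (toward higher hue) give a net shift of +56°.
Start = end − shift: 94 − 56 = 38°

38°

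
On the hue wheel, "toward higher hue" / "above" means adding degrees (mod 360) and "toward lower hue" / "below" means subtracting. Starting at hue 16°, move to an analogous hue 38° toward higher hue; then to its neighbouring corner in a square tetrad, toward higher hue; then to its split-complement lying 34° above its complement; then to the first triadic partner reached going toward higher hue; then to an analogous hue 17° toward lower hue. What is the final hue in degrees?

101°

analog 38° ↑ +38°: 16 + 38 = 54°
square ↑ +90°: 54 + 90 = 144°
split-comp 34° ↑ +214°: 144 + 214 = 358°
triadic ↑ +120°: 358 + 120 = 478 → 478 − 360 = 118°
analog 17° ↓ −17°: 118 − 17 = 101°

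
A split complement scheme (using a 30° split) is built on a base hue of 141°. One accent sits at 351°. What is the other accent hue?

Split-complementary hues sit 30° either side of the complement.
Complement of the base 141°: 141 + 180 = 321°
The given accent 351° is 30° one side of 321°; the other accent sits 30° the other side: 321 − 30 = 291°

291°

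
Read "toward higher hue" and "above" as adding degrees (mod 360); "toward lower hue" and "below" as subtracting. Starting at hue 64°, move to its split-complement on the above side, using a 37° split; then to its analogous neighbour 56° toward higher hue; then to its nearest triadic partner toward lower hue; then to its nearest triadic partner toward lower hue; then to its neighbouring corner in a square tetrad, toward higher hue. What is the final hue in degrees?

187°

64 + 217 = 281°   (split-comp 37° ↑)
281 + 56 = 337°   (analog 56° ↑)
337 − 120 = 217°   (triadic ↓)
217 − 120 = 97°   (triadic ↓)
97 + 90 = 187°   (square ↑)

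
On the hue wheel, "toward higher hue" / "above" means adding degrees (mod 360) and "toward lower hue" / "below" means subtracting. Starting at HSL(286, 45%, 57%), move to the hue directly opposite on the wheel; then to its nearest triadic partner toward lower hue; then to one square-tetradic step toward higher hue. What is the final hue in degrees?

complement +180°: 286 + 180 = 466 → 466 − 360 = 106°
triadic ↓ −120°: 106 − 120 = -14 → -14 + 360 = 346°
square ↑ +90°: 346 + 90 = 436 → 436 − 360 = 76°

76°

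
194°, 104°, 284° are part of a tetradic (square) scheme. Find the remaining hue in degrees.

14°

A square tetradic scheme places four hues every 90°.
The full set through 104° is {14°, 104°, 194°, 284°}.
Given {104°, 194°, 284°}, the missing hue is 14°.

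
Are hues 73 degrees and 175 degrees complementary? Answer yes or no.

Angular distance: |73 − 175| = 102 = 102°.
Complementary requires 180°.

no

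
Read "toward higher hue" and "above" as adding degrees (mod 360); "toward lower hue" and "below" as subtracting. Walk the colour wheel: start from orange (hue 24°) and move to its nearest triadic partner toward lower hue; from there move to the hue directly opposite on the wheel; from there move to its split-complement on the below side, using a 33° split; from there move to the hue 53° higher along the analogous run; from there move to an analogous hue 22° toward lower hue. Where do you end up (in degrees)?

262°

−120° (triadic ↓): 24 − 120 = -96 → -96 + 360 = 264°
+180° (complement): 264 + 180 = 444 → 444 − 360 = 84°
+147° (split-comp 33° ↓): 84 + 147 = 231°
+53° (analog 53° ↑): 231 + 53 = 284°
−22° (analog 22° ↓): 284 − 22 = 262°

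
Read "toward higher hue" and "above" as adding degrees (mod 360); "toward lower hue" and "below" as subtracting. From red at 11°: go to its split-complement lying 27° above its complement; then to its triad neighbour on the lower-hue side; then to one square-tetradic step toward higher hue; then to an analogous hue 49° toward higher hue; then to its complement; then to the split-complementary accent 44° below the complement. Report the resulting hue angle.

193°

+207° (split-comp 27° ↑): 11 + 207 = 218°
−120° (triadic ↓): 218 − 120 = 98°
+90° (square ↑): 98 + 90 = 188°
+49° (analog 49° ↑): 188 + 49 = 237°
+180° (complement): 237 + 180 = 417 → 417 − 360 = 57°
+136° (split-comp 44° ↓): 57 + 136 = 193°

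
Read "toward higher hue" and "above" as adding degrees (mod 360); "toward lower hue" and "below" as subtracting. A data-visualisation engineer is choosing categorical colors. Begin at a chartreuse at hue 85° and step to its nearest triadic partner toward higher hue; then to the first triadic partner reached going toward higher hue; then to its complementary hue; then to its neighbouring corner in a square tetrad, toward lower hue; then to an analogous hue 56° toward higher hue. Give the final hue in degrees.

111°

triadic ↑ +120°: 85 + 120 = 205°
triadic ↑ +120°: 205 + 120 = 325°
complement +180°: 325 + 180 = 505 → 505 − 360 = 145°
square ↓ −90°: 145 − 90 = 55°
analog 56° ↑ +56°: 55 + 56 = 111°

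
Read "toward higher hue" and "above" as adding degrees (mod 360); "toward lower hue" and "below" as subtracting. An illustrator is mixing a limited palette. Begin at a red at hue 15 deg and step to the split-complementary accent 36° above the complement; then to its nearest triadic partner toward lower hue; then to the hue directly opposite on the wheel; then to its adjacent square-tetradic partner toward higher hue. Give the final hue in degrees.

15 + 216 = 231°   (split-comp 36° ↑)
231 − 120 = 111°   (triadic ↓)
111 + 180 = 291°   (complement)
291 + 90 = 381 → 381 − 360 = 21°   (square ↑)

21°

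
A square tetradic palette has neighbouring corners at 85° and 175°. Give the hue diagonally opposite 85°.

A square tetradic scheme places four hues 90° apart; opposite corners are 180° apart.
85 + 180 = 265°

265°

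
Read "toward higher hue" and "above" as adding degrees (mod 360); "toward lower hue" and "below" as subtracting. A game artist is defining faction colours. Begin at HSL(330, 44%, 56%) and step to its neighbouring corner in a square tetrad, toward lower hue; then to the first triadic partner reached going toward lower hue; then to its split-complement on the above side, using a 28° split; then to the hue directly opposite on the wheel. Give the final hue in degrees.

330 − 90 = 240°   (square ↓)
240 − 120 = 120°   (triadic ↓)
120 + 208 = 328°   (split-comp 28° ↑)
328 + 180 = 508 → 508 − 360 = 148°   (complement)

148°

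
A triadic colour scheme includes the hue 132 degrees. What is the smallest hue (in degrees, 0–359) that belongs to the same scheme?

12°

A triad places three hues 120° apart.
The full set through 132° is {12°, 132°, 252°}.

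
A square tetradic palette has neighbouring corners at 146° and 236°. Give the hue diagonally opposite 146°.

326°

A square tetradic scheme places four hues 90° apart; opposite corners are 180° apart.
146 + 180 = 326°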